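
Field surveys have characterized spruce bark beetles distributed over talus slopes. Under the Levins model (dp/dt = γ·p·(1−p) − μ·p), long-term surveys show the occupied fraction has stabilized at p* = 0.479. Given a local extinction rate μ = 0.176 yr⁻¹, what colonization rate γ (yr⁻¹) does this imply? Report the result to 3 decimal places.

At equilibrium γ(1−p*) = μ, so γ = μ/(1−p*).
γ = 0.176/(1 − 0.479) = 0.176/0.5210 = 0.3378.

0.338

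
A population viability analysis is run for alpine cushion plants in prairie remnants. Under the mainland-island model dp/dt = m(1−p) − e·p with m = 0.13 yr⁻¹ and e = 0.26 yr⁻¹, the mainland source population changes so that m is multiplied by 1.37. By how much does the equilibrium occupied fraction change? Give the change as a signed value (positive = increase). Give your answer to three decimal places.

0.073

Before: p* = 0.13/(0.13+0.26) = 0.3333.
After: m = 0.1781, e = 0.26; p* = 0.1781/0.4381 = 0.4065.
Δp* = 0.4065 − 0.3333 = +0.0732.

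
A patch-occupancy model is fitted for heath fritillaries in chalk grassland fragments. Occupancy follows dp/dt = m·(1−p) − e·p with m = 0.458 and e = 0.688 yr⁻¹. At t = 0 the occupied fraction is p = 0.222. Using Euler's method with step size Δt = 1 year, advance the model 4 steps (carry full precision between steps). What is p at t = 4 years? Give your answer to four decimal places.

Update rule: p ← p + [m·(1−p) − e·p]·Δt with Δt = 1.
t = 1: p = 0.22200 + (+0.20359) = 0.42559
t = 2: p = 0.42559 + (-0.02972) = 0.39586
t = 3: p = 0.39586 + (+0.00434) = 0.40020
t = 4: p = 0.40020 + (-0.00063) = 0.39957

0.3996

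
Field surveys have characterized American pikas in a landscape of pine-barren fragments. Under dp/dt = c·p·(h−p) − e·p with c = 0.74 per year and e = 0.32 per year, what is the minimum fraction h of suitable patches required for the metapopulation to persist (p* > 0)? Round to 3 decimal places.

0.432

p* = h − e/c is positive only when h > e/c.
h_min = e/c = 0.32/0.74 = 0.4324.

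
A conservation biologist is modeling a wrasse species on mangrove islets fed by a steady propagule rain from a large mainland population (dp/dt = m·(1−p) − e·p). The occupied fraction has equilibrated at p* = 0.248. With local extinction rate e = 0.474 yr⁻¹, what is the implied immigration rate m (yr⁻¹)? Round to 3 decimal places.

At equilibrium m(1−p*) = e·p*, so m = e·p*/(1−p*).
m = 0.474 × 0.248 / 0.7520 = 0.1176/0.7520 = 0.1563.

0.156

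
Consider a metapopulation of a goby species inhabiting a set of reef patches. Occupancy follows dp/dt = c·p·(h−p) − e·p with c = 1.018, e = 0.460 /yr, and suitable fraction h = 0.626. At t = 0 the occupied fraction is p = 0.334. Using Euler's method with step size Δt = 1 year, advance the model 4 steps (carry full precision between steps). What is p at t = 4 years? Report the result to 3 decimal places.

0.217

Update rule: p ← p + [c·p·(h−p) − e·p]·Δt with Δt = 1.
step 1: Δp = -0.05436, p = 0.27964
step 2: Δp = -0.03004, p = 0.24961
step 3: Δp = -0.01918, p = 0.23043
step 4: Δp = -0.01321, p = 0.21722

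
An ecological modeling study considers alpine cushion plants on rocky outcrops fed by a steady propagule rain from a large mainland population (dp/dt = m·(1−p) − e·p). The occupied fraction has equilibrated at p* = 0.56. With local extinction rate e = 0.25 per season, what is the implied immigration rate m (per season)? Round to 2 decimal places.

At equilibrium m(1−p*) = e·p*, so m = e·p*/(1−p*).
m = 0.25 × 0.56 / 0.4400 = 0.1400/0.4400 = 0.3182.

0.32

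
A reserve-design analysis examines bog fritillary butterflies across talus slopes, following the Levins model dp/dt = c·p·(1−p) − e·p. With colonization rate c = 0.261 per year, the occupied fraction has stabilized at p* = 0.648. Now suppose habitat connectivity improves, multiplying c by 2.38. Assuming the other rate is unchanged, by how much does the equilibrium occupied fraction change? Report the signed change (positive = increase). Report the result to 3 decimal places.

Balance c(1−p*) = e gives e = 0.261×(1 − 0.64800) = 0.09187.
New p* = 1 − e/c = 1 − 0.09187/0.62118 = 0.85210.
Δp* = 0.85210 − 0.64800 = +0.20410.

0.204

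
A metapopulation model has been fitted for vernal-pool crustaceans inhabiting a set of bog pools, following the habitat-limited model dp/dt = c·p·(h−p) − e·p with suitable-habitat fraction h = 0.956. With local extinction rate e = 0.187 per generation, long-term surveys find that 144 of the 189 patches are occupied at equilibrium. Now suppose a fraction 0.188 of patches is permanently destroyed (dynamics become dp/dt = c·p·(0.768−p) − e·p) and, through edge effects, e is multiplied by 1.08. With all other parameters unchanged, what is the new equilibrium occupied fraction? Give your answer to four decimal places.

Observed p* = 144/189 = 0.76190.
Balance c(h−p*) = e gives c = e/(0.956 − 0.76190) = 0.187/0.19410 = 0.96342.
New p* = 0.768 − e/c = 0.768 − 0.20196/0.96342 = 0.55837.

0.5584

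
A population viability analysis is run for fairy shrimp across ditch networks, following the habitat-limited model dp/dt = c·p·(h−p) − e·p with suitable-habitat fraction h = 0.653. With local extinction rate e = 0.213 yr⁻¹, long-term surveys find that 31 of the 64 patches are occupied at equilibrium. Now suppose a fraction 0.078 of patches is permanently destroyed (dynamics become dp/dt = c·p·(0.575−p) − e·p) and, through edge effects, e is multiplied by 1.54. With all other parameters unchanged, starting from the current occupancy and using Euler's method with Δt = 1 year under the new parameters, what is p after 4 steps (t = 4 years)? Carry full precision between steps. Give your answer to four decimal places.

Observed p* = 31/64 = 0.48438.
Balance c(h−p*) = e gives c = e/(0.653 − 0.48438) = 0.213/0.16863 = 1.26316.
Starting from p₀ = 0.48438; update p ← p + (dp/dt)·Δt with the new parameters.
step 1: Δp = -0.10344, p = 0.38094
step 2: Δp = -0.03158, p = 0.34936
step 3: Δp = -0.01502, p = 0.33434
step 4: Δp = -0.00803, p = 0.32631

0.3263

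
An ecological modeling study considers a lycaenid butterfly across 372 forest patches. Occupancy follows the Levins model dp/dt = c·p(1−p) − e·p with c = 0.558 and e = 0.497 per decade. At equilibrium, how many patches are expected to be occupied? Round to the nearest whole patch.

p* = 1 − e/c = 1 − 0.497/0.558 = 0.1093.
Expected occupied patches = N × p* = 372 × 0.1093 = 40.67 ≈ 41.

41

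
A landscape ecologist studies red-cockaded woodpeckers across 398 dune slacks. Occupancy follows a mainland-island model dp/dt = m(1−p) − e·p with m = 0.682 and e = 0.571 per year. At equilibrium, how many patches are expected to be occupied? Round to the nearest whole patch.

p* = m/(m+e) = 0.682/1.2530 = 0.5443.
Expected occupied patches = N × p* = 398 × 0.5443 = 216.63 ≈ 217.

217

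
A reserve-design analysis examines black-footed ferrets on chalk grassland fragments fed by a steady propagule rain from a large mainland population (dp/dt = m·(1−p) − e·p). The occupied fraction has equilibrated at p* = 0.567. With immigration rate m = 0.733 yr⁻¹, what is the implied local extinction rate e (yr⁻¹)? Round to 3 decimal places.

0.560

At equilibrium m(1−p*) = e·p*, so e = m(1−p*)/p*.
e = 0.733 × 0.4330 / 0.567 = 0.5598.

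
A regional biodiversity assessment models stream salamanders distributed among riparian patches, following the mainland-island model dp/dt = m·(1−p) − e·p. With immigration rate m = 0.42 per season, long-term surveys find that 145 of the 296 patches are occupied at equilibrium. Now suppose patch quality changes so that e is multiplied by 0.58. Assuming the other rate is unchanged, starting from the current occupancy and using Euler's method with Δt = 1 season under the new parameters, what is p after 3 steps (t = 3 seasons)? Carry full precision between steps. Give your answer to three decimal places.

Observed p* = 145/296 = 0.48986.
Balance m(1−p*) = e·p* gives e = m(1−p*)/p* = 0.42×0.51014/0.48986 = 0.43738.
Starting from p₀ = 0.48986; update p ← p + (dp/dt)·Δt with the new parameters.
step 1: Δp = +0.08999, p = 0.57985
step 2: Δp = +0.02936, p = 0.60922
step 3: Δp = +0.00958, p = 0.61880

0.619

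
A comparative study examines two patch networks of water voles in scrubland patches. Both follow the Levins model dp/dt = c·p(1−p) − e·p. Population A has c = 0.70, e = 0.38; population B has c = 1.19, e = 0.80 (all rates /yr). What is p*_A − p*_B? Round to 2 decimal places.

0.13

A: p*_A = 1 − 0.38/0.70 = 0.4571.
B: p*_B = 1 − 0.80/1.19 = 0.3277.
p*_A − p*_B = 0.4571 − 0.3277 = 0.1294.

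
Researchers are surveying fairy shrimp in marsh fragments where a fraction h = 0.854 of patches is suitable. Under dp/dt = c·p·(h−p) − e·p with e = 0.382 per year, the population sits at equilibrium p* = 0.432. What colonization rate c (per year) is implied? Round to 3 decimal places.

At equilibrium c(h−p*) = e, so c = e/(h−p*).
c = 0.382/(0.854 − 0.432) = 0.382/0.4220 = 0.9052.

0.905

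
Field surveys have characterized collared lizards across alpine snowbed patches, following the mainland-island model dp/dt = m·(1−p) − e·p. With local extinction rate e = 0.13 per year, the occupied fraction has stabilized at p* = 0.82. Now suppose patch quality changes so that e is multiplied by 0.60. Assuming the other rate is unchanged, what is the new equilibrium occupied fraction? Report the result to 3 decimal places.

Balance m(1−p*) = e·p* gives m = e·p*/(1−p*) = 0.13×0.82000/0.18000 = 0.59222.
New p* = m/(m+e) = 0.59222/(0.59222+0.07800) = 0.88362.

0.884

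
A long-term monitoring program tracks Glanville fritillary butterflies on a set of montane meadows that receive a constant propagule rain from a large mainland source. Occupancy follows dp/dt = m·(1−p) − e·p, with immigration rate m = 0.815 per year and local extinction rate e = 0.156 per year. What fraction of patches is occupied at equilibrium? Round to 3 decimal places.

At equilibrium the propagule rain into empty patches balances local extinction: m(1−p*) = e·p*.
p* = m/(m+e) = 0.815/(0.815+0.156) = 0.815/0.9710 = 0.8393.

0.839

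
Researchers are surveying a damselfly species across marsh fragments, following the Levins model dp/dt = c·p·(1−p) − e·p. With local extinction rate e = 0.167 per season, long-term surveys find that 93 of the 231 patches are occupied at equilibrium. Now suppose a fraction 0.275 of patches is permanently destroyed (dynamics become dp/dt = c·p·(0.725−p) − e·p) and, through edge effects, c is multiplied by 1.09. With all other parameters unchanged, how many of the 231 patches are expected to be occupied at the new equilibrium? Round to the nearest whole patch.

Observed p* = 93/231 = 0.40260.
Balance c(1−p*) = e gives c = e/(1 − 0.40260) = 0.167/0.59740 = 0.27954.
New p* = 0.725 − e/c = 0.725 − 0.16700/0.30470 = 0.17692.
Expected occupied = 231 × 0.17692 = 40.87 ≈ 41.

41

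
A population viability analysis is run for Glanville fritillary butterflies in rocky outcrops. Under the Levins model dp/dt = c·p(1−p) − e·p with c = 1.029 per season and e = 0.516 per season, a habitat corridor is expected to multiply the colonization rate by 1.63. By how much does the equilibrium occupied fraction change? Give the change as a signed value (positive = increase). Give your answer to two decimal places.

Before: p* = 1 − 0.516/1.029 = 0.4985.
After the change, c = 1.67727, e = 0.516, so p* = 1 − 0.516/1.67727 = 0.6924.
Δp* = 0.6924 − 0.4985 = +0.1938.

0.19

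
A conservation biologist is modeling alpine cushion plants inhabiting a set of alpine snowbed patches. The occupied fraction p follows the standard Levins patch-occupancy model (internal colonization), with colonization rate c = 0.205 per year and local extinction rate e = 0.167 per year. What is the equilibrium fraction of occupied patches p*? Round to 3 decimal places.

Setting dp/dt = 0 and dividing through by p* gives c·(1−p*) = e.
So p* = 1 − e/c = 1 − 0.167/0.205 = 1 − 0.8146 = 0.1854.

0.185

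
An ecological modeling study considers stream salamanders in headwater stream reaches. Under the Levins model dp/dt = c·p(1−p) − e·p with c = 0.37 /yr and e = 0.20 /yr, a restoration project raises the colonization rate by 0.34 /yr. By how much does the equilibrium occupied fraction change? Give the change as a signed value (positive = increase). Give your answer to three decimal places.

0.259

Before: p* = 1 − 0.20/0.37 = 0.4595.
After the change, c = 0.71, e = 0.2, so p* = 1 − 0.2/0.71 = 0.7183.
Δp* = 0.7183 − 0.4595 = +0.2589.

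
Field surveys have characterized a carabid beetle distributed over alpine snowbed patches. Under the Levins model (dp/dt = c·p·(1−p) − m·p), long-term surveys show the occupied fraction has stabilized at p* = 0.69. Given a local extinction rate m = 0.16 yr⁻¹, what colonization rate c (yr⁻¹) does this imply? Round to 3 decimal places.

0.516

At equilibrium c(1−p*) = m, so c = m/(1−p*).
c = 0.16/(1 − 0.69) = 0.16/0.3100 = 0.5161.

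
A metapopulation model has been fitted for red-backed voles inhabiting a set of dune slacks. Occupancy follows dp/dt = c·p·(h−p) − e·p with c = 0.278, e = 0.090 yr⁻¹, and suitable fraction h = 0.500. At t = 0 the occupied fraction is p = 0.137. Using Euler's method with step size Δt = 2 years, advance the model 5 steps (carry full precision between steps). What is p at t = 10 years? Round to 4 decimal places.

0.1503

Update rule: p ← p + [c·p·(h−p) − e·p]·Δt with Δt = 2.
p: 0.13700 → 0.13999  (Δp = +0.00299)
p: 0.13999 → 0.14281  (Δp = +0.00282)
p: 0.14281 → 0.14547  (Δp = +0.00266)
p: 0.14547 → 0.14796  (Δp = +0.00249)
p: 0.14796 → 0.15029  (Δp = +0.00233)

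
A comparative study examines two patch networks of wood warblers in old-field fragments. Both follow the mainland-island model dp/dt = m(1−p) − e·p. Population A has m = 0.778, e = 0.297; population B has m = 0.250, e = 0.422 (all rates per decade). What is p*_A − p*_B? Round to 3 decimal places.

0.352

A: p*_A = m/(m+e) = 0.778/1.0750 = 0.7237.
B: p*_B = 0.250/0.6720 = 0.3720.
p*_A − p*_B = 0.7237 − 0.3720 = 0.3517.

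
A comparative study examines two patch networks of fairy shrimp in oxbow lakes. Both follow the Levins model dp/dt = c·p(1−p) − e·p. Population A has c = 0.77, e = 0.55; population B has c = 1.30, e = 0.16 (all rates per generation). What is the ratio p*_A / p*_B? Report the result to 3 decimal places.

0.326

A: p*_A = 1 − 0.55/0.77 = 0.2857.
B: p*_B = 1 − 0.16/1.30 = 0.8769.
p*_A / p*_B = 0.2857/0.8769 = 0.3258.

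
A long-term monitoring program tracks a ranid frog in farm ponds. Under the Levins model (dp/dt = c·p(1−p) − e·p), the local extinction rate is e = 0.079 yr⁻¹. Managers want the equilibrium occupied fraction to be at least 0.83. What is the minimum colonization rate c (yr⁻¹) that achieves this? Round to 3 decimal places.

p* = 1 − e/c ≥ 0.83 requires e/c ≤ 0.1700, i.e. c ≥ e/0.1700.
c_min = 0.079/0.1700 = 0.4647.

0.465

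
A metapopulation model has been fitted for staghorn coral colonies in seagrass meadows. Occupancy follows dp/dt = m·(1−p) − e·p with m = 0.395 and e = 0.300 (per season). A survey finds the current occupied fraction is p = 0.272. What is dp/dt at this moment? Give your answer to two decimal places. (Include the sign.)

0.21

Colonization term: m·(1−p) = 0.395×0.7280 = 0.28756.
Extinction term: e·p = 0.08160.
dp/dt = 0.28756 − 0.08160 = 0.20596.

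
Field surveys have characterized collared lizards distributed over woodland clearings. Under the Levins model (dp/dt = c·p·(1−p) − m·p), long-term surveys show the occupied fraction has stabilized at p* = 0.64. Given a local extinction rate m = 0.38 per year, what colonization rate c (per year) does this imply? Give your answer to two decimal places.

1.06

At equilibrium c(1−p*) = m, so c = m/(1−p*).
c = 0.38/(1 − 0.64) = 0.38/0.3600 = 1.0556.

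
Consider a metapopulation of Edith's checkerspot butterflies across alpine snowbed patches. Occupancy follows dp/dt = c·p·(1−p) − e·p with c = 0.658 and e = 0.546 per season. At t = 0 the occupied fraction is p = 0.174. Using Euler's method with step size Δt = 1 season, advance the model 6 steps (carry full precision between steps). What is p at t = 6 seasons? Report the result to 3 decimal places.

Update rule: p ← p + [c·p·(1−p) − e·p]·Δt with Δt = 1.
  1  |  dp/dt·Δt = -0.000434  |  p_1 = 0.173566
  2  |  dp/dt·Δt = -0.000383  |  p_2 = 0.173183
  3  |  dp/dt·Δt = -0.000339  |  p_3 = 0.172845
  4  |  dp/dt·Δt = -0.000299  |  p_4 = 0.172546
  5  |  dp/dt·Δt = -0.000265  |  p_5 = 0.172281
  6  |  dp/dt·Δt = -0.000234  |  p_6 = 0.172046

0.172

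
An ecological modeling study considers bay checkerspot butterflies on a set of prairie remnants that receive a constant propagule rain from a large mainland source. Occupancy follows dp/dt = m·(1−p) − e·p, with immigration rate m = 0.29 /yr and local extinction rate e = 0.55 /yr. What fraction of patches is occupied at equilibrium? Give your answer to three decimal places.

0.345

At equilibrium the propagule rain into empty patches balances local extinction: m(1−p*) = e·p*.
p* = m/(m+e) = 0.29/(0.29+0.55) = 0.29/0.8400 = 0.3452.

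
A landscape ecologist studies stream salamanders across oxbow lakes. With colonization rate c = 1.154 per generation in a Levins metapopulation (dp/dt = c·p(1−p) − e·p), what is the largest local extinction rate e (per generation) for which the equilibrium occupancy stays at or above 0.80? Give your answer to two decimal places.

0.23

1 − e/c ≥ 0.80 ⇒ e ≤ c(1 − 0.80) = 1.154 × 0.2000.
e_max = 0.2308.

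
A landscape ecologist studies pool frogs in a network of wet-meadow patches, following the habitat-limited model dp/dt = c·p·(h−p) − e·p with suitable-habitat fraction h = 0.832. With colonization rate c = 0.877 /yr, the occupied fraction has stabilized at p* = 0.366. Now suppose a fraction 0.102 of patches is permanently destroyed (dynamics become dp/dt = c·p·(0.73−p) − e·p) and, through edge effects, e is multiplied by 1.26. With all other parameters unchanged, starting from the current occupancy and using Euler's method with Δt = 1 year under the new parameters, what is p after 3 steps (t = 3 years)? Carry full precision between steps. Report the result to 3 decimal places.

Balance c(h−p*) = e gives e = 0.877×(0.832 − 0.36600) = 0.40868.
Starting from p₀ = 0.36600; update p ← p + (dp/dt)·Δt with the new parameters.
t = 1: p = 0.36600 + (-0.07163) = 0.29437
t = 2: p = 0.29437 + (-0.03912) = 0.25525
t = 3: p = 0.25525 + (-0.02516) = 0.23009

0.230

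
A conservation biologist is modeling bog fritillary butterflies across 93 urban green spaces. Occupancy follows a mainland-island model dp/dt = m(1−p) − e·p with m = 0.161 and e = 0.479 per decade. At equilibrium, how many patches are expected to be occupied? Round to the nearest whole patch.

23

p* = m/(m+e) = 0.161/0.6400 = 0.2516.
Expected occupied patches = N × p* = 93 × 0.2516 = 23.40 ≈ 23.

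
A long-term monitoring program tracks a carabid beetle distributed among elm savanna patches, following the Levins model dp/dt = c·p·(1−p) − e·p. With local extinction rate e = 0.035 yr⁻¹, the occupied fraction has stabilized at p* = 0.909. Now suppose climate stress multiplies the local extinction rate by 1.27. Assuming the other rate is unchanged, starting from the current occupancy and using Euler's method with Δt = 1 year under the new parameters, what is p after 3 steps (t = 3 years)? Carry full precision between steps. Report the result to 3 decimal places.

0.891

Balance c(1−p*) = e gives c = e/(1 − 0.90900) = 0.035/0.09100 = 0.38462.
Starting from p₀ = 0.90900; update p ← p + (dp/dt)·Δt with the new parameters.
step 1: Δp = -0.00859, p = 0.90041
step 2: Δp = -0.00553, p = 0.89488
step 3: Δp = -0.00360, p = 0.89128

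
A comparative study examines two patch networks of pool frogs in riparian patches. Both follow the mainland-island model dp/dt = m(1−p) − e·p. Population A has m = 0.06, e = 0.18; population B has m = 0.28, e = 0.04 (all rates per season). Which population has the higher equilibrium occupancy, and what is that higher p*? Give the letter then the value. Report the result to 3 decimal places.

B, 0.875

A: p*_A = m/(m+e) = 0.06/0.2400 = 0.2500.
B: p*_B = 0.28/0.3200 = 0.8750.
B is higher at 0.8750.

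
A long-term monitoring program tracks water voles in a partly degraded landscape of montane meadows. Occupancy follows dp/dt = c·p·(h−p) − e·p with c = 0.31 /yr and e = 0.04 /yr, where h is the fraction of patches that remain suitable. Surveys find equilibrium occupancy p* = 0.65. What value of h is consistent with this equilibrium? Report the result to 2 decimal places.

0.78

At equilibrium c(h−p*) = e, so h = p* + e/c.
h = 0.65 + 0.04/0.31 = 0.65 + 0.1290 = 0.7790.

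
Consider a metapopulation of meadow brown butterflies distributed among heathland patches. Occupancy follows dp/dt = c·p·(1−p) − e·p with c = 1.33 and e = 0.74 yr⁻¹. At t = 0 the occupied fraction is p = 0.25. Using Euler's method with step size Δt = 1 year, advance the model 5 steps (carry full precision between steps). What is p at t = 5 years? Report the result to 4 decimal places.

0.4359

Update rule: p ← p + [c·p·(1−p) − e·p]·Δt with Δt = 1.
p: 0.25000 → 0.31438  (Δp = +0.06438)
p: 0.31438 → 0.36841  (Δp = +0.05404)
p: 0.36841 → 0.40526  (Δp = +0.03685)
p: 0.40526 → 0.42593  (Δp = +0.02067)
p: 0.42593 → 0.43594  (Δp = +0.01002)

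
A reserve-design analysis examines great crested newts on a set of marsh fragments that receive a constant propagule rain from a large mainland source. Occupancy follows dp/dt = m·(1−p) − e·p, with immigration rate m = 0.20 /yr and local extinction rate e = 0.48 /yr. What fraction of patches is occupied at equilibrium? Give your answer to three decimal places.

0.294

At equilibrium the propagule rain into empty patches balances local extinction: m(1−p*) = e·p*.
p* = m/(m+e) = 0.20/(0.20+0.48) = 0.20/0.6800 = 0.2941.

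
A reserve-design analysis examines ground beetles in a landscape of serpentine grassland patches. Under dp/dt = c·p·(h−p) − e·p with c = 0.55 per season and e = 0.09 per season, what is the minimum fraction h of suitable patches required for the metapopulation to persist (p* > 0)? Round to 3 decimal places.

0.164

p* = h − e/c is positive only when h > e/c.
h_min = e/c = 0.09/0.55 = 0.1636.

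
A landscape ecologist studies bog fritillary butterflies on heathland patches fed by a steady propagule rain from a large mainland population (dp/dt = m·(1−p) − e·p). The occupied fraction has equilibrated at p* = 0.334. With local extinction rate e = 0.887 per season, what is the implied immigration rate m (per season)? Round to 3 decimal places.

0.445

At equilibrium m(1−p*) = e·p*, so m = e·p*/(1−p*).
m = 0.887 × 0.334 / 0.6660 = 0.2963/0.6660 = 0.4448.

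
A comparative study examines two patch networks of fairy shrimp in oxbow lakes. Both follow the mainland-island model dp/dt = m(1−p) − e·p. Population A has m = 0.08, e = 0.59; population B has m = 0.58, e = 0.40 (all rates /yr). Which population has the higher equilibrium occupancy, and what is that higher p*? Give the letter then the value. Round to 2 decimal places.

B, 0.59

A: p*_A = m/(m+e) = 0.08/0.6700 = 0.1194.
B: p*_B = 0.58/0.9800 = 0.5918.
B is higher at 0.5918.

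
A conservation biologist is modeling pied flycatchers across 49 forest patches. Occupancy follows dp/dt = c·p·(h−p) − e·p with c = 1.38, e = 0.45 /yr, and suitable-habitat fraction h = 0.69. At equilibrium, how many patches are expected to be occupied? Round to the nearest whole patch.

p* = h − e/c = 0.69 − 0.3261 = 0.3639.
Expected occupied patches = N × p* = 49 × 0.3639 = 17.83 ≈ 18.

18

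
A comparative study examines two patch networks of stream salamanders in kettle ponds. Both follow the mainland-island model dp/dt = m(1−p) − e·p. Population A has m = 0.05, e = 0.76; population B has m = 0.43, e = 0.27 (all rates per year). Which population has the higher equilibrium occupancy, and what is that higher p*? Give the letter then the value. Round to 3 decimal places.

B, 0.614

A: p*_A = m/(m+e) = 0.05/0.8100 = 0.0617.
B: p*_B = 0.43/0.7000 = 0.6143.
B is higher at 0.6143.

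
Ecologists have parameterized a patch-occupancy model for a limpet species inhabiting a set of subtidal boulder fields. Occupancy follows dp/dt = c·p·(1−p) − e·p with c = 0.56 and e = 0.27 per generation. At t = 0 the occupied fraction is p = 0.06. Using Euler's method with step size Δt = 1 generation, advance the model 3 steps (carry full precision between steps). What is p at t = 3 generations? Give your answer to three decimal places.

0.116

Update rule: p ← p + [c·p·(1−p) − e·p]·Δt with Δt = 1.
p: 0.06000 → 0.07538  (Δp = +0.01538)
p: 0.07538 → 0.09406  (Δp = +0.01868)
p: 0.09406 → 0.11639  (Δp = +0.02232)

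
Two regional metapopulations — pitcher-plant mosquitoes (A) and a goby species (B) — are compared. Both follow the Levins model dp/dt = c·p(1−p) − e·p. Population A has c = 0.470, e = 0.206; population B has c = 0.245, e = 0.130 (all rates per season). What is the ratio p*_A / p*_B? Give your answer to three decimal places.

A: p*_A = 1 − 0.206/0.470 = 0.5617.
B: p*_B = 1 − 0.130/0.245 = 0.4694.
p*_A / p*_B = 0.5617/0.4694 = 1.1967.

1.197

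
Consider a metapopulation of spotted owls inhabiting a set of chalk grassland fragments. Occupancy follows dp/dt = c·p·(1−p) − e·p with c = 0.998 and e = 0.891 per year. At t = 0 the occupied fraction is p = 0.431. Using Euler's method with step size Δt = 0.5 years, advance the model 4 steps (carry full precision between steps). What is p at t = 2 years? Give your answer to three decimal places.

0.258

Update rule: p ← p + [c·p·(1−p) − e·p]·Δt with Δt = 0.5.
t = 0.5: p = 0.43100 + (-0.06964) = 0.36136
t = 1: p = 0.36136 + (-0.04583) = 0.31554
t = 1.5: p = 0.31554 + (-0.03280) = 0.28273
t = 2: p = 0.28273 + (-0.02476) = 0.25797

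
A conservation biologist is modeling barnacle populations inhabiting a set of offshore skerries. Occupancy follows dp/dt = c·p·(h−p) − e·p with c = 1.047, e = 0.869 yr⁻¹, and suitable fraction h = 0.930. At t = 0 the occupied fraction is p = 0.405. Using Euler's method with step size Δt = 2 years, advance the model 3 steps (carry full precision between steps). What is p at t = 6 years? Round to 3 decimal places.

Update rule: p ← p + [c·p·(h−p) − e·p]·Δt with Δt = 2.
step 1: Δp = -0.25865, p = 0.14635
step 2: Δp = -0.01420, p = 0.13215
step 3: Δp = -0.00889, p = 0.12325

0.123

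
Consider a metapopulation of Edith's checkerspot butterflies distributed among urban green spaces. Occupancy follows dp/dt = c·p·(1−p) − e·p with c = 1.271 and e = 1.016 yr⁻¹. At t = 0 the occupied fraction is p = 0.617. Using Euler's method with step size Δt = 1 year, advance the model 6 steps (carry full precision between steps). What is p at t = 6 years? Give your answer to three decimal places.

0.214

Update rule: p ← p + [c·p·(1−p) − e·p]·Δt with Δt = 1.
  1  |  dp/dt·Δt = -0.326521  |  p_1 = 0.290479
  2  |  dp/dt·Δt = -0.033172  |  p_2 = 0.257307
  3  |  dp/dt·Δt = -0.018536  |  p_3 = 0.238771
  4  |  dp/dt·Δt = -0.011575  |  p_4 = 0.227196
  5  |  dp/dt·Δt = -0.007672  |  p_5 = 0.219524
  6  |  dp/dt·Δt = -0.005272  |  p_6 = 0.214252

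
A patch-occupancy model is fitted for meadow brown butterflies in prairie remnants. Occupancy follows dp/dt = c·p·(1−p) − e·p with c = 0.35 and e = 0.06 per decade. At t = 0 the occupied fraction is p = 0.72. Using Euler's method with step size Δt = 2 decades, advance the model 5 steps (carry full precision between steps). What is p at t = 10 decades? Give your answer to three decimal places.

0.827

Update rule: p ← p + [c·p·(1−p) − e·p]·Δt with Δt = 2.
p: 0.72000 → 0.77472  (Δp = +0.05472)
p: 0.77472 → 0.80392  (Δp = +0.02920)
p: 0.80392 → 0.81779  (Δp = +0.01387)
p: 0.81779 → 0.82396  (Δp = +0.00617)
p: 0.82396 → 0.82662  (Δp = +0.00266)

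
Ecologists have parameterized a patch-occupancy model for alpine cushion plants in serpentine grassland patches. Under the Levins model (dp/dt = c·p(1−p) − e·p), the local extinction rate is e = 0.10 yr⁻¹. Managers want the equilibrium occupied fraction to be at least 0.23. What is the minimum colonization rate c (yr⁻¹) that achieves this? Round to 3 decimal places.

0.130

p* = 1 − e/c ≥ 0.23 requires e/c ≤ 0.7700, i.e. c ≥ e/0.7700.
c_min = 0.10/0.7700 = 0.1299.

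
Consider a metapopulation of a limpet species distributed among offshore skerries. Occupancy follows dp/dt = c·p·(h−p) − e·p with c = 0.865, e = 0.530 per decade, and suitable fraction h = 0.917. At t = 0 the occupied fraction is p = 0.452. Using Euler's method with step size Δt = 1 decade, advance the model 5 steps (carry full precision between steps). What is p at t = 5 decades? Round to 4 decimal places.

0.3246

Update rule: p ← p + [c·p·(h−p) − e·p]·Δt with Δt = 1.
  1  |  dp/dt·Δt = -0.057754  |  p_1 = 0.394246
  2  |  dp/dt·Δt = -0.030679  |  p_2 = 0.363566
  3  |  dp/dt·Δt = -0.018644  |  p_3 = 0.344923
  4  |  dp/dt·Δt = -0.012125  |  p_4 = 0.332798
  5  |  dp/dt·Δt = -0.008208  |  p_5 = 0.324589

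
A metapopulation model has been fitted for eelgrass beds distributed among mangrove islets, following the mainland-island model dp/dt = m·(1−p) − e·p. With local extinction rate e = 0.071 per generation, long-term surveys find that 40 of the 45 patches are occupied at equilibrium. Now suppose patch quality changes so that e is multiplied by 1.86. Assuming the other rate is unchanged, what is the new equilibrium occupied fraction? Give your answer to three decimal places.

0.811

Observed p* = 40/45 = 0.88889.
Balance m(1−p*) = e·p* gives m = e·p*/(1−p*) = 0.071×0.88889/0.11111 = 0.56801.
New p* = m/(m+e) = 0.56801/(0.56801+0.13206) = 0.81136.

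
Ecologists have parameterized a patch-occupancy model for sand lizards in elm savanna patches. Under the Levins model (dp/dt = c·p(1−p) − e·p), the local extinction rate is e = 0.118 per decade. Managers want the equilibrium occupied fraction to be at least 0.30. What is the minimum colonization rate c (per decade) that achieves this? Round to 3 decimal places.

0.169

p* = 1 − e/c ≥ 0.30 requires e/c ≤ 0.7000, i.e. c ≥ e/0.7000.
c_min = 0.118/0.7000 = 0.1686.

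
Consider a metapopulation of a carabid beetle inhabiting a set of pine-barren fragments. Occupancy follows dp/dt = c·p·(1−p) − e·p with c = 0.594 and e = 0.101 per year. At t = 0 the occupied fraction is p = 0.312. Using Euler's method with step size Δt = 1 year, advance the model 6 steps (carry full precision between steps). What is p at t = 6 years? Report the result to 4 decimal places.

Update rule: p ← p + [c·p·(1−p) − e·p]·Δt with Δt = 1.
p: 0.31200 → 0.40799  (Δp = +0.09599)
p: 0.40799 → 0.51026  (Δp = +0.10226)
p: 0.51026 → 0.60716  (Δp = +0.09690)
p: 0.60716 → 0.68752  (Δp = +0.08036)
p: 0.68752 → 0.74569  (Δp = +0.05817)
p: 0.74569 → 0.78302  (Δp = +0.03733)

0.7830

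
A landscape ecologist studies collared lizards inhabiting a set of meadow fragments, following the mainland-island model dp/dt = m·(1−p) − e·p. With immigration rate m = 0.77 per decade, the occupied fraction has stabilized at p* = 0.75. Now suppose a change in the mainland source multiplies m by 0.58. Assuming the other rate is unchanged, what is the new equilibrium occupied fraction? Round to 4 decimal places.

0.6350

Balance m(1−p*) = e·p* gives e = m(1−p*)/p* = 0.77×0.25000/0.75000 = 0.25667.
New p* = m/(m+e) = 0.44660/(0.44660+0.25667) = 0.63503.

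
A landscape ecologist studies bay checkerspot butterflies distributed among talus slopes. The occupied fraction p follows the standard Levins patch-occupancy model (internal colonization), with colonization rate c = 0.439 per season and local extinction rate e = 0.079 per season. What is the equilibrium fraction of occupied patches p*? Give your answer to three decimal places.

Setting dp/dt = 0 and dividing through by p* gives c·(1−p*) = e.
So p* = 1 − e/c = 1 − 0.079/0.439 = 1 − 0.1800 = 0.8200.

0.820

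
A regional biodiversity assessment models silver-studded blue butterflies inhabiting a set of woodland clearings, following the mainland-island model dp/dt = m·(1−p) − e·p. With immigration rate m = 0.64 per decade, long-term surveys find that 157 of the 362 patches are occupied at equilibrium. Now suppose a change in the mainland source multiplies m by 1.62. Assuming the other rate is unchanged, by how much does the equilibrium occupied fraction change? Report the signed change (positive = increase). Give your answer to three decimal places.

0.120

Observed p* = 157/362 = 0.43370.
Balance m(1−p*) = e·p* gives e = m(1−p*)/p* = 0.64×0.56630/0.43370 = 0.83567.
New p* = m/(m+e) = 1.03680/(1.03680+0.83567) = 0.55371.
Δp* = 0.55371 − 0.43370 = +0.12001.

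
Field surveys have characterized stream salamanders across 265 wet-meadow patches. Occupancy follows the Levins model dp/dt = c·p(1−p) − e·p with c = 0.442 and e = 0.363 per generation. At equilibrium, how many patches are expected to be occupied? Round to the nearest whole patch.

p* = 1 − e/c = 1 − 0.363/0.442 = 0.1787.
Expected occupied patches = N × p* = 265 × 0.1787 = 47.36 ≈ 47.

47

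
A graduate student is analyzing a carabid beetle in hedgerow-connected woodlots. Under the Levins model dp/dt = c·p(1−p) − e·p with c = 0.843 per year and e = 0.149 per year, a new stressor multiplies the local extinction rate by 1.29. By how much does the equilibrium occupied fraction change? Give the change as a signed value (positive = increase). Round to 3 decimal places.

-0.051

Before: p* = 1 − 0.149/0.843 = 0.8233.
After the change, c = 0.843, e = 0.19221, so p* = 1 − 0.19221/0.843 = 0.7720.
Δp* = 0.7720 − 0.8233 = -0.0513.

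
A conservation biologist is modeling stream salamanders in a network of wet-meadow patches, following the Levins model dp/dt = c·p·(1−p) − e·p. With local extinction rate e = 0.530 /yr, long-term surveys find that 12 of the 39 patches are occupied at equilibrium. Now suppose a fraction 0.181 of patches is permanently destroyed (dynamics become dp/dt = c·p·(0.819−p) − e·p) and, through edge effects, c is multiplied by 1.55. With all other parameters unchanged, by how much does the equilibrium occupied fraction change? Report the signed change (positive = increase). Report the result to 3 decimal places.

0.065

Observed p* = 12/39 = 0.30769.
Balance c(1−p*) = e gives c = e/(1 − 0.30769) = 0.530/0.69231 = 0.76555.
New p* = 0.819 − e/c = 0.819 − 0.53000/1.18660 = 0.37235.
Δp* = 0.37235 − 0.30769 = +0.06466.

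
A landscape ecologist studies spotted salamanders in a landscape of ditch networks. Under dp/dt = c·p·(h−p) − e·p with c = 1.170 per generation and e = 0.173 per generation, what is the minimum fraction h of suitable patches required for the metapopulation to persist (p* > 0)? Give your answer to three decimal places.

p* = h − e/c is positive only when h > e/c.
h_min = e/c = 0.173/1.170 = 0.1479.

0.148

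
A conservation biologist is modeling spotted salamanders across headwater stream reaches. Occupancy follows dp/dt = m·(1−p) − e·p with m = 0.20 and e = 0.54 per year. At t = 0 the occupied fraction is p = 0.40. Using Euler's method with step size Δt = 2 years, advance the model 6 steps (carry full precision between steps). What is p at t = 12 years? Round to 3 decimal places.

0.272

Update rule: p ← p + [m·(1−p) − e·p]·Δt with Δt = 2.
step 1: Δp = -0.19200, p = 0.20800
step 2: Δp = +0.09216, p = 0.30016
step 3: Δp = -0.04424, p = 0.25592
step 4: Δp = +0.02123, p = 0.27716
step 5: Δp = -0.01019, p = 0.26696
step 6: Δp = +0.00489, p = 0.27186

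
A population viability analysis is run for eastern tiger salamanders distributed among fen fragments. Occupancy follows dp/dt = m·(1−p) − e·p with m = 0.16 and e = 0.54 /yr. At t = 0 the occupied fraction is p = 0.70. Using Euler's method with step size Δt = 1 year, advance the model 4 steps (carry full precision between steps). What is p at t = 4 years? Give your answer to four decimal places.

0.2324

Update rule: p ← p + [m·(1−p) − e·p]·Δt with Δt = 1.
step 1: Δp = -0.33000, p = 0.37000
step 2: Δp = -0.09900, p = 0.27100
step 3: Δp = -0.02970, p = 0.24130
step 4: Δp = -0.00891, p = 0.23239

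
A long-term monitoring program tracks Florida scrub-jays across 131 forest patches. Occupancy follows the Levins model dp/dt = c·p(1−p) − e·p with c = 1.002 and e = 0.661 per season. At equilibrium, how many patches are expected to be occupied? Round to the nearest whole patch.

45

p* = 1 − e/c = 1 − 0.661/1.002 = 0.3403.
Expected occupied patches = N × p* = 131 × 0.3403 = 44.58 ≈ 45.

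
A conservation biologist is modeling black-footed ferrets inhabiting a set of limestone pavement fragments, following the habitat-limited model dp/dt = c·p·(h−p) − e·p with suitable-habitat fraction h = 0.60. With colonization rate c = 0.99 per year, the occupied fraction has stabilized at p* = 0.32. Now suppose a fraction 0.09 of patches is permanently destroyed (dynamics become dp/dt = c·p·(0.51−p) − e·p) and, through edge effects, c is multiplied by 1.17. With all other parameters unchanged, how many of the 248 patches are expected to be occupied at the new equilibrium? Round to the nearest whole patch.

67

Balance c(h−p*) = e gives e = 0.99×(0.6 − 0.32000) = 0.27720.
New p* = 0.51 − e/c = 0.51 − 0.27720/1.15830 = 0.27068.
Expected occupied = 248 × 0.27068 = 67.13 ≈ 67.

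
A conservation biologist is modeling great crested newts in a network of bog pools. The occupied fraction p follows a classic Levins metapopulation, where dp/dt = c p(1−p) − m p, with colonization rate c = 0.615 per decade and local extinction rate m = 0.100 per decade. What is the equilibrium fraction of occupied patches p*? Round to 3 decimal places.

At equilibrium, colonization balances extinction: c·p*·(1−p*) = m·p*.
So p* = 1 − m/c = 1 − 0.100/0.615 = 1 − 0.1626 = 0.8374.

0.837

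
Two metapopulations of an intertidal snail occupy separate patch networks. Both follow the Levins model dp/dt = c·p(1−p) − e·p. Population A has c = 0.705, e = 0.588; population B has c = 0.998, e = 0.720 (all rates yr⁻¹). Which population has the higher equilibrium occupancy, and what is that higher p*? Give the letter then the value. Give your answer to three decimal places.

B, 0.279

A: p*_A = 1 − 0.588/0.705 = 0.1660.
B: p*_B = 1 − 0.720/0.998 = 0.2786.
B is higher at 0.2786.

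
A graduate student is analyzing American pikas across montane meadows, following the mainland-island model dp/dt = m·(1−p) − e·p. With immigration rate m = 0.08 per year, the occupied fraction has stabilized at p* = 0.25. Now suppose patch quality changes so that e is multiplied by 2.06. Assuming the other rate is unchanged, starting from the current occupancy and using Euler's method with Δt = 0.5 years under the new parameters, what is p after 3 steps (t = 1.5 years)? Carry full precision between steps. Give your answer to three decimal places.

0.179

Balance m(1−p*) = e·p* gives e = m(1−p*)/p* = 0.08×0.75000/0.25000 = 0.24000.
Starting from p₀ = 0.25000; update p ← p + (dp/dt)·Δt with the new parameters.
step 1: Δp = -0.03180, p = 0.21820
step 2: Δp = -0.02267, p = 0.19553
step 3: Δp = -0.01616, p = 0.17938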